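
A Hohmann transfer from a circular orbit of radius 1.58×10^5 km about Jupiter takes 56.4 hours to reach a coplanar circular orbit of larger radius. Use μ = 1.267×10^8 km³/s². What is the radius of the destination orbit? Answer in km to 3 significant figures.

r₂ = 1.46×10^6 km

Transfer time t = 56.4 hours = 2.0304×10^5 s, and t = π√(a_t³/μ).
So a_t = (μ t²/π²)^(1/3) = (1.267×10^8 × (2.0304×10^5)² / π²)^(1/3) = 8.0887×10^5 km.
Since a_t = (r₁ + r₂)/2, r₂ = 2a_t − r₁ = 2×8.0887×10^5 − 1.580×10^5 = 1.45974×10^6 km.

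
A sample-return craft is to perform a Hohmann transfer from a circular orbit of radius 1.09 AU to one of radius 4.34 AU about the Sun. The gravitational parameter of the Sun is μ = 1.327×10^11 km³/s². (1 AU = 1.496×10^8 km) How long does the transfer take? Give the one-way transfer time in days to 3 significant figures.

In km: r₁ = 1.09 × 1.496×10^8 = 1.63064×10^8 km; r₂ = 4.34 × 1.496×10^8 = 6.49264×10^8 km.
The Hohmann ellipse has a_t = (r₁ + r₂)/2 = 4.06164×10^8 km.
By Kepler's third law the transfer-orbit period is T = 2π√(a_t³/μ), so t = T/2 = 7.059×10^7 s.
Converting: 7.059×10^7 s ÷ 86400 s/day = 817 days.

t = 817 days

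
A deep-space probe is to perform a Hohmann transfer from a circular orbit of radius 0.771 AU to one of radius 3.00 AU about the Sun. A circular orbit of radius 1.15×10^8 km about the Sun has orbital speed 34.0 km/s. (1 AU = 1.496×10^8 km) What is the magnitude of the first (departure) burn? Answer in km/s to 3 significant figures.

Δv₁ = 8.87 km/s

From the circular-orbit relation v² = μ/r at r = 1.15×10^8 km: μ = v²r = (34.0)² × 1.15×10^8 = 1.32940×10^11 km³/s².
In km: r₁ = 0.771 × 1.496×10^8 = 1.153416×10^8 km; r₂ = 3.00 × 1.496×10^8 = 4.488×10^8 km.
The Hohmann ellipse has a_t = (r₁ + r₂)/2 = 2.820708×10^8 km.
On the circular orbit at r = 1.153416×10^8 km, v_c = √(μ/r) = 33.950 km/s.
Transfer-orbit speed at the same r (vis-viva, a = a_t): v_t = √[μ(2/r − 1/a_t)] = 42.824 km/s.
Δv₁ = |v_t − v_c| = |42.824 − 33.950| = 8.874 km/s.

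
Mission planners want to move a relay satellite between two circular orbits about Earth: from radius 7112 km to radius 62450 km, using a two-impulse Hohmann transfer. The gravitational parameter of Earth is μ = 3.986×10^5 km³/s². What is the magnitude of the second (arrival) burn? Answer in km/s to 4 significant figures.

Δv₂ = 1.384 km/s

Semi-major axis of the transfer orbit: a_t = (7112 + 62450)/2 = 34781 km.
Circular speed at r = 62450 km: v_c = √(μ/r) = 2.526 km/s.
Vis-viva on the transfer ellipse at r = 62450 km gives v_t = √[μ(2/r − 1/a_t)] = 1.142 km/s.
Δv₂ = |v_t − v_c| = |1.142 − 2.526| = 1.384 km/s.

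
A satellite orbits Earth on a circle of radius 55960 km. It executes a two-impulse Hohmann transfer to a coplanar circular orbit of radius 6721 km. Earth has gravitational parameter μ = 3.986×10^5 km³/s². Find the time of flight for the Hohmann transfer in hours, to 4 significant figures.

Transfer-ellipse semi-major axis a_t = (r₁ + r₂)/2 = (55960 + 6721)/2 = 31340.5 km.
By Kepler's third law the transfer-orbit period is T = 2π√(a_t³/μ), so t = T/2 = 27610 s.
Converting: 27610 s ÷ 3600 s/hour = 7.669 hours.

t = 7.669 hours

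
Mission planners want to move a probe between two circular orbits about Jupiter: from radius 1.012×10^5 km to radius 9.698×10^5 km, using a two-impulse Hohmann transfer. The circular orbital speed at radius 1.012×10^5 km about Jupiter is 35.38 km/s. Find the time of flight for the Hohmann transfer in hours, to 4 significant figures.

From the circular-orbit relation v² = μ/r at r = 1.012×10^5 km: μ = v²r = (35.38)² × 1.012×10^5 = 1.26677×10^8 km³/s².
Semi-major axis of the transfer orbit: a_t = (1.012×10^5 + 9.698×10^5)/2 = 5.355×10^5 km.
By Kepler's third law the transfer-orbit period is T = 2π√(a_t³/μ), so t = T/2 = 1.0938×10^5 s.
Converting: 1.0938×10^5 s ÷ 3600 s/hour = 30.38 hours.

t = 30.38 hours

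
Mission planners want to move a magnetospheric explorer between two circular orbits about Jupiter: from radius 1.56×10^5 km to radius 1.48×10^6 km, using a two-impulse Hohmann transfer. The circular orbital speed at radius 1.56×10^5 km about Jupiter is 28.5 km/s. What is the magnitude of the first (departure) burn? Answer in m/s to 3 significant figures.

Δv₁ = 9840 m/s

From the circular-orbit relation v² = μ/r at r = 1.56×10^5 km: μ = v²r = (28.5)² × 1.56×10^5 = 1.26711×10^8 km³/s².
Semi-major axis of the transfer orbit: a_t = (1.560×10^5 + 1.480×10^6)/2 = 8.180×10^5 km.
Circular speed at r = 1.560×10^5 km: v_c = √(μ/r) = 28.500 km/s.
Vis-viva on the transfer ellipse at r = 1.560×10^5 km gives v_t = √[μ(2/r − 1/a_t)] = 38.335 km/s.
Δv₁ = |v_t − v_c| = |38.335 − 28.500| = 9.835 km/s.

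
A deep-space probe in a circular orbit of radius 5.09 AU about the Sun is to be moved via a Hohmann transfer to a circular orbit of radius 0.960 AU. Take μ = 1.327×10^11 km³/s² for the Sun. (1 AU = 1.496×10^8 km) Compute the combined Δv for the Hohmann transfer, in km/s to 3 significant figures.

Δv = 14.8 km/s

In km: r₁ = 5.09 × 1.496×10^8 = 7.61464×10^8 km; r₂ = 0.960 × 1.496×10^8 = 1.43616×10^8 km.
The Hohmann ellipse has a_t = (r₁ + r₂)/2 = 4.5254×10^8 km.
At r₁ the circular-orbit speed is v₁ = √(μ/r₁) = 13.201 km/s.
Transfer-orbit speed at r₁ (v² = μ(2/r − 1/a)): v_a = √[μ(2/r₁ − 1/a_t)] = 7.4368 km/s.
First burn Δv₁ = |v_a − v₁| = 5.764 km/s.
Circular speed at r₂: v₂ = √(μ/r₂) = 30.397 km/s.
Transfer-orbit speed at r₂: v_p = √[μ(2/r₂ − 1/a_t)] = 39.430 km/s.
Second burn Δv₂ = |v₂ − v_p| = 9.033 km/s.
Total Δv = Δv₁ + Δv₂ = 14.80 km/s.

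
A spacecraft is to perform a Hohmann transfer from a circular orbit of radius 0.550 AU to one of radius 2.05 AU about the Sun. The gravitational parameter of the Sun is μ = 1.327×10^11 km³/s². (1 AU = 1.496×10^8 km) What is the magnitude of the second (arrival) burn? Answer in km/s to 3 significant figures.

In km: r₁ = 0.550 × 1.496×10^8 = 8.228×10^7 km; r₂ = 2.05 × 1.496×10^8 = 3.0668×10^8 km.
The Hohmann ellipse has a_t = (r₁ + r₂)/2 = 1.9448×10^8 km.
On the circular orbit at r = 3.0668×10^8 km, v_c = √(μ/r) = 20.801 km/s.
Vis-viva on the transfer ellipse at r = 3.0668×10^8 km gives v_t = √[μ(2/r − 1/a_t)] = 13.530 km/s.
Δv₂ = |v_t − v_c| = |13.530 − 20.801| = 7.271 km/s.

Δv₂ = 7.27 km/s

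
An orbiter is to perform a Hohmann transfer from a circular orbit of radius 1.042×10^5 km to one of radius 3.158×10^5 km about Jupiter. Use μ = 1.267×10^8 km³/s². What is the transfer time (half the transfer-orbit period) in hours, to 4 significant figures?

Transfer-ellipse semi-major axis a_t = (r₁ + r₂)/2 = (1.042×10^5 + 3.158×10^5)/2 = 2.100×10^5 km.
Transfer time t = π√(a_t³/μ) = π√((2.100×10^5)³ / 1.267×10^8) = 26860 s.
Converting: 26860 s ÷ 3600 s/hour = 7.461 hours.

t = 7.461 hours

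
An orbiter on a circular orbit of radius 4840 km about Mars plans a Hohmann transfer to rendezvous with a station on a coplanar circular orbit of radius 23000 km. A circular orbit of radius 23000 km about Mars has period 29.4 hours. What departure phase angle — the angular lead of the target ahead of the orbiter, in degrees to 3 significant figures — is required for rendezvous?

From Kepler's third law T² = 4π²r³/μ at r = 23000 km, T = 29.4 hours = 29.4 × 3600 s = 1.0584×10^5 s: μ = 4π²r³/T² = 42878.9 km³/s².
Transfer-ellipse semi-major axis a_t = (r₁ + r₂)/2 = (4840 + 23000)/2 = 13920 km.
Transfer time t = π√(a_t³/μ) = 24916.494 s.
Target angular speed ω₂ = √(μ/r₂³) = 5.9364941×10^-5 rad/s.
Angle swept by the target during transfer: ω₂·t = 1.4791662 rad = 84.74998°.
The orbiter traverses 180° on the transfer ellipse, so the target must lead by 180° − 84.74998° = 95.3°.

φ = 95.3°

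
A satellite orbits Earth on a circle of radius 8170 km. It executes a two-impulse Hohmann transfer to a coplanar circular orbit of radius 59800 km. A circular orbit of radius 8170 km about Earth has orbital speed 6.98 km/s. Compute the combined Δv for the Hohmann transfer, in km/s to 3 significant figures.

From the circular-orbit relation v² = μ/r at r = 8170 km: μ = v²r = (6.98)² × 8170 = 3.98046×10^5 km³/s².
Semi-major axis of the transfer orbit: a_t = (8170 + 59800)/2 = 33985 km.
Circular speed at r₁: v₁ = √(μ/r₁) = √(3.98046×10^5/8170) = 6.980 km/s.
On the transfer ellipse at r₁, vis-viva equation gives v_p = √[μ(2/r₁ − 1/a_t)] = 9.259 km/s.
First burn Δv₁ = |v_p − v₁| = 2.279 km/s.
At r₂, v₂ = √(μ/r₂) = 2.580 km/s.
Transfer-orbit speed at r₂: v_a = √[μ(2/r₂ − 1/a_t)] = 1.265 km/s.
Second burn Δv₂ = |v₂ − v_a| = 1.315 km/s.
Total Δv = Δv₁ + Δv₂ = 3.594 km/s.

Δv = 3.59 km/s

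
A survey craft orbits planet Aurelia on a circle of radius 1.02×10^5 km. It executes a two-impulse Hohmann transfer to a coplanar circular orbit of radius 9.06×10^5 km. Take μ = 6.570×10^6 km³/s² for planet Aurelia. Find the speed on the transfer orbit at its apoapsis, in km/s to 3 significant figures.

The Hohmann ellipse has a_t = (r₁ + r₂)/2 = 5.040×10^5 km.
The apoapsis of the transfer ellipse is at r = 9.060×10^5 km.
From the vis-viva equation, v = √[μ(2/r − 1/a_t)] = 1.211 km/s.

v = 1.21 km/s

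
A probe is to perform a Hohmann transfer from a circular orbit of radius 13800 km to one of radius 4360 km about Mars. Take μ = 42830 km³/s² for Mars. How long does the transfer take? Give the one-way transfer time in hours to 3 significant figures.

Transfer-ellipse semi-major axis a_t = (r₁ + r₂)/2 = (13800 + 4360)/2 = 9080 km.
Transfer time t = π√(a_t³/μ) = π√((9080)³ / 42830) = 13130 s.
Converting: 13130 s ÷ 3600 s/hour = 3.65 hours.

t = 3.65 hours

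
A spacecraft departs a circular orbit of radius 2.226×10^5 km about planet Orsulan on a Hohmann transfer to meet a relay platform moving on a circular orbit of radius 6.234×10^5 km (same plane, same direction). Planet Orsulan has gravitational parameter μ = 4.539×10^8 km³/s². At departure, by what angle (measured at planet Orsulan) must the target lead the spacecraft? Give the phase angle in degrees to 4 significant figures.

φ = 79.39°

The Hohmann ellipse has a_t = (r₁ + r₂)/2 = 4.230×10^5 km.
The half-period of the transfer ellipse is t = π√(a_t³/μ) = 40570 s.
The target's mean motion on its circular orbit is ω₂ = √(μ/r₂³) = 4.328×10^-5 rad/s.
Angle swept by the target during transfer: ω₂·t = 1.756 rad = 100.61°.
Arrival is 180° from departure on the ellipse, so φ = 180° − 100.61° = 79.39°.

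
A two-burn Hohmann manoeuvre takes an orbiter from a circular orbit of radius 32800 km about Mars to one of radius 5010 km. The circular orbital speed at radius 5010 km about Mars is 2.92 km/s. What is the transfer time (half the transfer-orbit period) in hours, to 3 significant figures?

From the circular-orbit relation v² = μ/r at r = 5010 km: μ = v²r = (2.92)² × 5010 = 42717.3 km³/s².
The Hohmann ellipse has a_t = (r₁ + r₂)/2 = 18905 km.
By Kepler's third law the transfer-orbit period is T = 2π√(a_t³/μ), so t = T/2 = 39510 s.
Converting: 39510 s ÷ 3600 s/hour = 11.0 hours.

t = 11.0 hours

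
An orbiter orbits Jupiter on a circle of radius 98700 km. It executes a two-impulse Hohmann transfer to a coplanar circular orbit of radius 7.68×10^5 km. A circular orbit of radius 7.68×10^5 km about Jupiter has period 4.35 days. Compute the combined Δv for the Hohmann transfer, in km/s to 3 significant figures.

From Kepler's third law T² = 4π²r³/μ at r = 7.68×10^5 km, T = 4.35 days = 4.35 × 86400 s = 3.7584×10^5 s: μ = 4π²r³/T² = 1.26601×10^8 km³/s².
Semi-major axis of the transfer orbit: a_t = (98700 + 7.680×10^5)/2 = 4.3335×10^5 km.
At r₁ the circular-orbit speed is v₁ = √(μ/r₁) = 35.8146 km/s.
Transfer-orbit speed at r₁ (v² = μ(2/r − 1/a)): v_p = √[μ(2/r₁ − 1/a_t)] = 47.6784 km/s.
First burn Δv₁ = |v_p − v₁| = 11.864 km/s.
At r₂, v₂ = √(μ/r₂) = 12.8392 km/s.
Transfer-orbit speed at r₂: v_a = √[μ(2/r₂ − 1/a_t)] = 6.12741 km/s.
Second burn Δv₂ = |v₂ − v_a| = 6.7118 km/s.
Total Δv = Δv₁ + Δv₂ = 18.58 km/s.

Δv = 18.6 km/s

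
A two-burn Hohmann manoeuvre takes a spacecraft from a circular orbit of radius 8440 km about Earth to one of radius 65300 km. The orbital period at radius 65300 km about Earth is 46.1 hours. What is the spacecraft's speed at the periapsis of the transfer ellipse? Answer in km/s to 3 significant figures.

From Kepler's third law T² = 4π²r³/μ at r = 65300 km, T = 46.1 hours = 46.1 × 3600 s = 1.6596×10^5 s: μ = 4π²r³/T² = 3.99110×10^5 km³/s².
The Hohmann ellipse has a_t = (r₁ + r₂)/2 = 36870 km.
At periapsis, r = 8440 km.
From the vis-viva equation, v = √[μ(2/r − 1/a_t)] = 9.152 km/s.

v = 9.15 km/s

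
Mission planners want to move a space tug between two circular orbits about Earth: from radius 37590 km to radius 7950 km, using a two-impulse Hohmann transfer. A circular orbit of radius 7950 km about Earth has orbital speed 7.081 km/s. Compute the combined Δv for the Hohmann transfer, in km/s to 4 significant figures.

Δv = 3.349 km/s

From the circular-orbit relation v² = μ/r at r = 7950 km: μ = v²r = (7.081)² × 7950 = 3.98617×10^5 km³/s².
Semi-major axis of the transfer orbit: a_t = (37590 + 7950)/2 = 22770 km.
Circular speed at r₁: v₁ = √(μ/r₁) = √(3.98617×10^5/37590) = 3.256 km/s.
On the transfer ellipse at r₁, vis-viva equation gives v_a = √[μ(2/r₁ − 1/a_t)] = 1.924 km/s.
First burn Δv₁ = |v_a − v₁| = 1.332 km/s.
At r₂, v₂ = √(μ/r₂) = 7.081 km/s.
Transfer-orbit speed at r₂: v_p = √[μ(2/r₂ − 1/a_t)] = 9.098 km/s.
Second burn Δv₂ = |v₂ − v_p| = 2.017 km/s.
Total Δv = Δv₁ + Δv₂ = 3.349 km/s.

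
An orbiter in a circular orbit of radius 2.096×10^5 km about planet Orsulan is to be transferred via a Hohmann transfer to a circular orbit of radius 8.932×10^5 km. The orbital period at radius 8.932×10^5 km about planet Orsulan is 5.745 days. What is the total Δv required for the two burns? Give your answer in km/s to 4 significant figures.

From Kepler's third law T² = 4π²r³/μ at r = 8.932×10^5 km, T = 5.745 days = 5.745 × 86400 s = 4.96368×10^5 s: μ = 4π²r³/T² = 1.14182×10^8 km³/s².
Transfer-ellipse semi-major axis a_t = (r₁ + r₂)/2 = (2.096×10^5 + 8.932×10^5)/2 = 5.514×10^5 km.
Circular speed at r₁: v₁ = √(μ/r₁) = √(1.14182×10^8/2.096×10^5) = 23.340 km/s.
Transfer-orbit speed at r₁ (vis-viva equation): v_p = √[μ(2/r₁ − 1/a_t)] = 29.706 km/s.
First burn Δv₁ = |v_p − v₁| = 6.366 km/s.
At r₂, v₂ = √(μ/r₂) = 11.3064 km/s.
Transfer-orbit speed at r₂: v_a = √[μ(2/r₂ − 1/a_t)] = 6.97087 km/s.
Second burn Δv₂ = |v₂ − v_a| = 4.336 km/s.
Total Δv = Δv₁ + Δv₂ = 10.70 km/s.

Δv = 10.70 km/s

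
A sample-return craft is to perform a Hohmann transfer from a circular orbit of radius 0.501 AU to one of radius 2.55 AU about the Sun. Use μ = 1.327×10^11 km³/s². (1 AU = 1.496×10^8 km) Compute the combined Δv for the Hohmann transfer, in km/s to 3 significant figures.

In km: r₁ = 0.501 × 1.496×10^8 = 7.49496×10^7 km; r₂ = 2.55 × 1.496×10^8 = 3.8148×10^8 km.
Semi-major axis of the transfer orbit: a_t = (7.49496×10^7 + 3.8148×10^8)/2 = 2.282148×10^8 km.
At r₁ the circular-orbit speed is v₁ = √(μ/r₁) = 42.078 km/s.
Transfer-orbit speed at r₁ (vis-viva equation): v_p = √[μ(2/r₁ − 1/a_t)] = 54.402 km/s.
First burn Δv₁ = |v_p − v₁| = 12.324 km/s.
At r₂, v₂ = √(μ/r₂) = 18.6509 km/s.
Transfer-orbit speed at r₂: v_a = √[μ(2/r₂ − 1/a_t)] = 10.6884 km/s.
Second burn Δv₂ = |v₂ − v_a| = 7.9625 km/s.
Δv = Δv₁ + Δv₂ = 12.324 + 7.9625 = 20.29 km/s.

Δv = 20.3 km/s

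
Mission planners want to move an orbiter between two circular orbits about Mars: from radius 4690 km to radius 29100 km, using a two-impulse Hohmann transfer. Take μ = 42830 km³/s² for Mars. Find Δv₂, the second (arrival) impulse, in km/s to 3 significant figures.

Semi-major axis of the transfer orbit: a_t = (4690 + 29100)/2 = 16895 km.
Circular speed at r = 29100 km: v_c = √(μ/r) = 1.2132 km/s.
Transfer-orbit speed at the same r (vis-viva, a = a_t): v_t = √[μ(2/r − 1/a_t)] = 0.63920 km/s.
Δv₂ = |v_t − v_c| = |0.63920 − 1.2132| = 0.5740 km/s.

Δv₂ = 0.574 km/s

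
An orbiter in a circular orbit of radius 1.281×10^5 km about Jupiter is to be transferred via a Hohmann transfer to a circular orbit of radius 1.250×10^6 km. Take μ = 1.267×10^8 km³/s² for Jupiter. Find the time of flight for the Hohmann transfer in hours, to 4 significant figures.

Semi-major axis of the transfer orbit: a_t = (1.281×10^5 + 1.250×10^6)/2 = 6.8905×10^5 km.
By Kepler's third law the transfer-orbit period is T = 2π√(a_t³/μ), so t = T/2 = 1.5964×10^5 s.
Converting: 1.5964×10^5 s ÷ 3600 s/hour = 44.34 hours.

t = 44.34 hours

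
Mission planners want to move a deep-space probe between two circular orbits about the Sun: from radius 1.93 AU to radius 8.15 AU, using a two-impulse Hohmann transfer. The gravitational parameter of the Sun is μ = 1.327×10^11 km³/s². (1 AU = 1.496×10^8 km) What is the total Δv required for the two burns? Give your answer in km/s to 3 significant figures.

In km: r₁ = 1.93 × 1.496×10^8 = 2.88728×10^8 km; r₂ = 8.15 × 1.496×10^8 = 1.21924×10^9 km.
The Hohmann ellipse has a_t = (r₁ + r₂)/2 = 7.53984×10^8 km.
At r₁ the circular-orbit speed is v₁ = √(μ/r₁) = 21.43833 km/s.
Transfer-orbit speed at r₁ (v² = μ(2/r − 1/a)): v_p = √[μ(2/r₁ − 1/a_t)] = 27.26180 km/s.
First burn Δv₁ = |v_p − v₁| = 5.823 km/s.
At r₂, v₂ = √(μ/r₂) = 10.433 km/s.
Transfer-orbit speed at r₂: v_a = √[μ(2/r₂ − 1/a_t)] = 6.4559 km/s.
Second burn Δv₂ = |v₂ − v_a| = 3.977 km/s.
Δv = Δv₁ + Δv₂ = 5.823 + 3.977 = 9.800 km/s.

Δv = 9.80 km/s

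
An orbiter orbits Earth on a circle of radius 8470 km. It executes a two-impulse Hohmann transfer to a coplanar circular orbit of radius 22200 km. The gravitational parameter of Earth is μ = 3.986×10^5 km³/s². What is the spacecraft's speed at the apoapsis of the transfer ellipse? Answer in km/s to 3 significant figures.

v = 3.15 km/s

The Hohmann ellipse has a_t = (r₁ + r₂)/2 = 15335 km.
The apoapsis of the transfer ellipse is at r = 22200 km.
Applying v² = μ(2/r − 1/a_t): v = 3.149 km/s.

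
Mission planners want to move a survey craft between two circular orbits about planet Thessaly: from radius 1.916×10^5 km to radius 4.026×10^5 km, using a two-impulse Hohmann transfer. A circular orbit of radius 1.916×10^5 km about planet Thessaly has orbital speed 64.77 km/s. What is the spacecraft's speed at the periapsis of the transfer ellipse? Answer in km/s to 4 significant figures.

From the circular-orbit relation v² = μ/r at r = 1.916×10^5 km: μ = v²r = (64.77)² × 1.916×10^5 = 8.03791×10^8 km³/s².
Semi-major axis of the transfer orbit: a_t = (1.916×10^5 + 4.026×10^5)/2 = 2.971×10^5 km.
The periapsis of the transfer ellipse is at r = 1.916×10^5 km.
Applying v² = μ(2/r − 1/a_t): v = 75.40 km/s.

v = 75.40 km/s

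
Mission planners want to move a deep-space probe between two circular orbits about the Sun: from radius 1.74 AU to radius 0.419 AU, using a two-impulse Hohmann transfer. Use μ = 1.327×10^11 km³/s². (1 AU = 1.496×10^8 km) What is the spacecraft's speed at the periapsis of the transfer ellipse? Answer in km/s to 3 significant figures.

v = 58.4 km/s

In km: r₁ = 1.74 × 1.496×10^8 = 2.60304×10^8 km; r₂ = 0.419 × 1.496×10^8 = 6.26824×10^7 km.
Semi-major axis of the transfer orbit: a_t = (2.60304×10^8 + 6.26824×10^7)/2 = 1.614932×10^8 km.
The periapsis of the transfer ellipse is at r = 6.26824×10^7 km.
From the vis-viva equation, v = √[μ(2/r − 1/a_t)] = 58.42 km/s.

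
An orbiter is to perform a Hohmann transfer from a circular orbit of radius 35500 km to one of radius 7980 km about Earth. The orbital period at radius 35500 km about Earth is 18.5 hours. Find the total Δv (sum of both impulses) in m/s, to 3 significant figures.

Δv = 3280 m/s

From Kepler's third law T² = 4π²r³/μ at r = 35500 km, T = 18.5 hours = 18.5 × 3600 s = 66600 s: μ = 4π²r³/T² = 3.98195×10^5 km³/s².
The Hohmann ellipse has a_t = (r₁ + r₂)/2 = 21740 km.
Circular speed at r₁: v₁ = √(μ/r₁) = √(3.98195×10^5/35500) = 3.349 km/s.
Transfer-orbit speed at r₁ (vis-viva equation): v_a = √[μ(2/r₁ − 1/a_t)] = 2.029 km/s.
First burn Δv₁ = |v_a − v₁| = 1.320 km/s.
Circular speed at r₂: v₂ = √(μ/r₂) = 7.064 km/s.
Transfer-orbit speed at r₂: v_p = √[μ(2/r₂ − 1/a_t)] = 9.027 km/s.
Second burn Δv₂ = |v₂ − v_p| = 1.963 km/s.
Δv = Δv₁ + Δv₂ = 1.320 + 1.963 = 3.283 km/s.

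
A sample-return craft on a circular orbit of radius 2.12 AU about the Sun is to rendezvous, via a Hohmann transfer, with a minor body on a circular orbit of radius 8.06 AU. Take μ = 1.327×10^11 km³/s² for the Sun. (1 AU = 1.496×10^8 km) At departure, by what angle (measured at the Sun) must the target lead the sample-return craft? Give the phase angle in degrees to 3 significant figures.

In km: r₁ = 2.12 × 1.496×10^8 = 3.17152×10^8 km; r₂ = 8.06 × 1.496×10^8 = 1.205776×10^9 km.
Transfer-ellipse semi-major axis a_t = (r₁ + r₂)/2 = (3.17152×10^8 + 1.205776×10^9)/2 = 7.61464×10^8 km.
Transfer time t = π√(a_t³/μ) = 1.8121×10^8 s.
Target angular speed ω₂ = √(μ/r₂³) = 8.7003×10^-9 rad/s.
Angle swept by the target during transfer: ω₂·t = 1.5766 rad = 90.33°.
Arrival is 180° from departure on the ellipse, so φ = 180° − 90.33° = 89.7°.

φ = 89.7°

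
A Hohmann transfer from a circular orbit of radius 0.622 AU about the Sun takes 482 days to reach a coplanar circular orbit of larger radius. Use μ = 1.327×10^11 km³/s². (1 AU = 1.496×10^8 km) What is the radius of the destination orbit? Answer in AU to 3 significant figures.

In km: r₁ = 0.622 × 1.496×10^8 = 9.30512×10^7 km.
Transfer time t = 482 days = 4.16448×10^7 s, and t = π√(a_t³/μ).
So a_t = (μ t²/π²)^(1/3) = (1.327×10^11 × (4.16448×10^7)² / π²)^(1/3) = 2.8569×10^8 km.
Since a_t = (r₁ + r₂)/2, r₂ = 2a_t − r₁ = 2×2.8569×10^8 − 9.30512×10^7 = 4.783288×10^8 km.
In AU: r₂ = 4.783288×10^8 / 1.496×10^8 = 3.20 AU.

r₂ = 3.20 AU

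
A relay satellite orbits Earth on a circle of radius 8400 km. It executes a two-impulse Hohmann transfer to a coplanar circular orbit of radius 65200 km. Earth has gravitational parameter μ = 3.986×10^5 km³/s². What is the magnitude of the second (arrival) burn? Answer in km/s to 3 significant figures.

Δv₂ = 1.29 km/s

The Hohmann ellipse has a_t = (r₁ + r₂)/2 = 36800 km.
Circular speed at r = 65200 km: v_c = √(μ/r) = 2.4725 km/s.
Transfer-orbit speed at the same r (vis-viva, a = a_t): v_t = √[μ(2/r − 1/a_t)] = 1.1813 km/s.
Δv₂ = |v_t − v_c| = |1.1813 − 2.4725| = 1.291 km/s.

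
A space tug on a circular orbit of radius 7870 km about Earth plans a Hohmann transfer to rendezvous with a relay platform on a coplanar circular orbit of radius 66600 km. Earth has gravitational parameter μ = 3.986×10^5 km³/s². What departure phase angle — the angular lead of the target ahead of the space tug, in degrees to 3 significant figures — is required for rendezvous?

φ = 105°

The Hohmann ellipse has a_t = (r₁ + r₂)/2 = 37235 km.
Transfer time t = π√(a_t³/μ) = 35753 s.
The target's mean motion on its circular orbit is ω₂ = √(μ/r₂³) = 3.6733×10^-5 rad/s.
Angle swept by the target during transfer: ω₂·t = 1.3133 rad = 75.25°.
The space tug traverses 180° on the transfer ellipse, so the target must lead by 180° − 75.25° = 105°.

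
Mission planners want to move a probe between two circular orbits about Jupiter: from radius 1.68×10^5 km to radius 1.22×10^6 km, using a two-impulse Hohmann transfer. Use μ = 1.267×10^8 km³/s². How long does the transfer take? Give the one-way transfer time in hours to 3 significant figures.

t = 44.8 hours

Transfer-ellipse semi-major axis a_t = (r₁ + r₂)/2 = (1.680×10^5 + 1.220×10^6)/2 = 6.940×10^5 km.
Transfer time t = π√(a_t³/μ) = π√((6.940×10^5)³ / 1.267×10^8) = 1.614×10^5 s.
Converting: 1.614×10^5 s ÷ 3600 s/hour = 44.8 hours.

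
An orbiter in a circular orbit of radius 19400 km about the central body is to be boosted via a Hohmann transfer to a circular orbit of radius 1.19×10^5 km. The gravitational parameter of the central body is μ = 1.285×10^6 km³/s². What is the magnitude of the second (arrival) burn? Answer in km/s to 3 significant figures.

Δv₂ = 1.55 km/s

Semi-major axis of the transfer orbit: a_t = (19400 + 1.190×10^5)/2 = 69200 km.
On the circular orbit at r = 1.190×10^5 km, v_c = √(μ/r) = 3.286 km/s.
Transfer-orbit speed at the same r (vis-viva, a = a_t): v_t = √[μ(2/r − 1/a_t)] = 1.740 km/s.
Δv₂ = |v_t − v_c| = |1.740 − 3.286| = 1.546 km/s.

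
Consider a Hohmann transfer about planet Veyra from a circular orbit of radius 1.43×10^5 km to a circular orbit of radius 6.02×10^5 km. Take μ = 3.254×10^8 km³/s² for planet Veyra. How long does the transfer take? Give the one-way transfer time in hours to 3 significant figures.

t = 11.0 hours

The Hohmann ellipse has a_t = (r₁ + r₂)/2 = 3.725×10^5 km.
By Kepler's third law the transfer-orbit period is T = 2π√(a_t³/μ), so t = T/2 = 39590 s.
Converting: 39590 s ÷ 3600 s/hour = 11.0 hours.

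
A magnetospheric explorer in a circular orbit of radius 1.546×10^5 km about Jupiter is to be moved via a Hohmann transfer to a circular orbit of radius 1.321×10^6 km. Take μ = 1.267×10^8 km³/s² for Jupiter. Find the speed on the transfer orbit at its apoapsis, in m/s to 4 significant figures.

v = 4483 m/s

Semi-major axis of the transfer orbit: a_t = (1.546×10^5 + 1.321×10^6)/2 = 7.378×10^5 km.
The apoapsis of the transfer ellipse is at r = 1.321×10^6 km.
From the vis-viva equation, v = √[μ(2/r − 1/a_t)] = 4.483 km/s.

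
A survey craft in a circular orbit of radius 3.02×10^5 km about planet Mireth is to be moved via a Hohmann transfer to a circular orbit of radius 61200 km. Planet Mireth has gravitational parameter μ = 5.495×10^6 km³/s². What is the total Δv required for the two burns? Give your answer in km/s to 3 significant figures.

Δv = 4.53 km/s

Semi-major axis of the transfer orbit: a_t = (3.020×10^5 + 61200)/2 = 1.816×10^5 km.
Circular speed at r₁: v₁ = √(μ/r₁) = √(5.495×10^6/3.020×10^5) = 4.2656 km/s.
On the transfer ellipse at r₁, vis-viva gives v_a = √[μ(2/r₁ − 1/a_t)] = 2.4763 km/s.
First burn Δv₁ = |v_a − v₁| = 1.789 km/s.
Circular speed at r₂: v₂ = √(μ/r₂) = 9.476 km/s.
Transfer-orbit speed at r₂: v_p = √[μ(2/r₂ − 1/a_t)] = 12.22 km/s.
Second burn Δv₂ = |v₂ − v_p| = 2.744 km/s.
Total Δv = Δv₁ + Δv₂ = 4.533 km/s.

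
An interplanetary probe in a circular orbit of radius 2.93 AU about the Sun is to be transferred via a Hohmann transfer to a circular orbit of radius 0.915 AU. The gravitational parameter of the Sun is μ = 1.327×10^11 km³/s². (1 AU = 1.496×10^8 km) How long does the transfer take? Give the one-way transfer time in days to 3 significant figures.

In km: r₁ = 2.93 × 1.496×10^8 = 4.38328×10^8 km; r₂ = 0.915 × 1.496×10^8 = 1.36884×10^8 km.
The Hohmann ellipse has a_t = (r₁ + r₂)/2 = 2.87606×10^8 km.
Half the transfer-orbit period gives t = π√(a_t³/μ) = 4.206×10^7 s.
Converting: 4.206×10^7 s ÷ 86400 s/day = 487 days.

t = 487 days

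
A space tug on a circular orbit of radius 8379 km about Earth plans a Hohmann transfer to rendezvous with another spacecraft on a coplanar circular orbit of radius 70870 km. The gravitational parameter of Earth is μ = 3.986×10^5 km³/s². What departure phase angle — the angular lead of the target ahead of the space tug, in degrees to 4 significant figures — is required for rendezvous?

φ = 104.7°

The Hohmann ellipse has a_t = (r₁ + r₂)/2 = 39624.5 km.
Transfer time t = π√(a_t³/μ) = 39248.8 s.
The target's mean motion on its circular orbit is ω₂ = √(μ/r₂³) = 3.34638×10^-5 rad/s.
Angle swept by the target during transfer: ω₂·t = 1.31341 rad = 75.253°.
The space tug traverses 180° on the transfer ellipse, so the target must lead by 180° − 75.253° = 104.7°.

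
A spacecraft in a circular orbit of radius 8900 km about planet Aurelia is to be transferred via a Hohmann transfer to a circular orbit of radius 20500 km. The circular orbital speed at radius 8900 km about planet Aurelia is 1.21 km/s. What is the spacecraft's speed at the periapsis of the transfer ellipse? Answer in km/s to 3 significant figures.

v = 1.43 km/s

From the circular-orbit relation v² = μ/r at r = 8900 km: μ = v²r = (1.21)² × 8900 = 13030.5 km³/s².
Semi-major axis of the transfer orbit: a_t = (8900 + 20500)/2 = 14700 km.
The periapsis of the transfer ellipse is at r = 8900 km.
From the vis-viva equation, v = √[μ(2/r − 1/a_t)] = 1.429 km/s.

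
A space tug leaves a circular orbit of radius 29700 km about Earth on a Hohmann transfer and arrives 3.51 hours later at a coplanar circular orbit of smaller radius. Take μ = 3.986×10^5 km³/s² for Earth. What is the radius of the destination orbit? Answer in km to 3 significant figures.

Transfer time t = 3.51 hours = 12636 s, and t = π√(a_t³/μ).
So a_t = (μ t²/π²)^(1/3) = (3.986×10^5 × (12636)² / π²)^(1/3) = 18613 km.
Since a_t = (r₁ + r₂)/2, r₂ = 2a_t − r₁ = 2×18613 − 29700 = 7526 km.

r₂ = 7530 km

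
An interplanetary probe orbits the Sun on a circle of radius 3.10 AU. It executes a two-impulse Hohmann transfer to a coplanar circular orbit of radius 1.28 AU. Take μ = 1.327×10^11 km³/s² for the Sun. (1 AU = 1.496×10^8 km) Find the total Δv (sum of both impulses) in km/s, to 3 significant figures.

Δv = 8.98 km/s

In km: r₁ = 3.10 × 1.496×10^8 = 4.6376×10^8 km; r₂ = 1.28 × 1.496×10^8 = 1.91488×10^8 km.
Transfer-ellipse semi-major axis a_t = (r₁ + r₂)/2 = (4.6376×10^8 + 1.91488×10^8)/2 = 3.27624×10^8 km.
Circular speed at r₁: v₁ = √(μ/r₁) = √(1.327×10^11/4.6376×10^8) = 16.9157 km/s.
On the transfer ellipse at r₁, v² = μ(2/r − 1/a) gives v_a = √[μ(2/r₁ − 1/a_t)] = 12.9322 km/s.
First burn Δv₁ = |v_a − v₁| = 3.9835 km/s.
Circular speed at r₂: v₂ = √(μ/r₂) = 26.3248 km/s.
Transfer-orbit speed at r₂: v_p = √[μ(2/r₂ − 1/a_t)] = 31.3201 km/s.
Second burn Δv₂ = |v₂ − v_p| = 4.9953 km/s.
Total Δv = Δv₁ + Δv₂ = 8.979 km/s.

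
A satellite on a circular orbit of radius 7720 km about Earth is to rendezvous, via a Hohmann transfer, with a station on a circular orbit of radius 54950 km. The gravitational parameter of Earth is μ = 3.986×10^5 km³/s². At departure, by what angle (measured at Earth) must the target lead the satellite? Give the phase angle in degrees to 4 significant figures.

φ = 102.5°

The Hohmann ellipse has a_t = (r₁ + r₂)/2 = 31335 km.
Transfer time t = π√(a_t³/μ) = 27601 s.
The target's mean motion on its circular orbit is ω₂ = √(μ/r₂³) = 4.9014×10^-5 rad/s.
Angle swept by the target during transfer: ω₂·t = 1.3528 rad = 77.51°.
Arrival is 180° from departure on the ellipse, so φ = 180° − 77.51° = 102.5°.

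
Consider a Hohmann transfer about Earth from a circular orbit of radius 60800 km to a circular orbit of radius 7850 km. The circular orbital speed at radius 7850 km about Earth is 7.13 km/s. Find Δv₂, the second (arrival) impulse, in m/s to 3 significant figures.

Δv₂ = 2360 m/s

From the circular-orbit relation v² = μ/r at r = 7850 km: μ = v²r = (7.13)² × 7850 = 3.99070×10^5 km³/s².
Transfer-ellipse semi-major axis a_t = (r₁ + r₂)/2 = (60800 + 7850)/2 = 34325 km.
Circular speed at r = 7850 km: v_c = √(μ/r) = 7.130 km/s.
Vis-viva on the transfer ellipse at r = 7850 km gives v_t = √[μ(2/r − 1/a_t)] = 9.489 km/s.
Δv₂ = |v_t − v_c| = |9.489 − 7.130| = 2.359 km/s.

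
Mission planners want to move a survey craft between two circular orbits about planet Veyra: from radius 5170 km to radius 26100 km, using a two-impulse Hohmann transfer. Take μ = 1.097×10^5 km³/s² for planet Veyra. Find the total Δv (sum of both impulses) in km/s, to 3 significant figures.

Δv = 2.22 km/s

Semi-major axis of the transfer orbit: a_t = (5170 + 26100)/2 = 15635 km.
At r₁ the circular-orbit speed is v₁ = √(μ/r₁) = 4.6064 km/s.
Transfer-orbit speed at r₁ (vis-viva equation): v_p = √[μ(2/r₁ − 1/a_t)] = 5.9515 km/s.
First burn Δv₁ = |v_p − v₁| = 1.345 km/s.
At r₂, v₂ = √(μ/r₂) = 2.0501 km/s.
Transfer-orbit speed at r₂: v_a = √[μ(2/r₂ − 1/a_t)] = 1.1789 km/s.
Second burn Δv₂ = |v₂ − v_a| = 0.8712 km/s.
Total Δv = Δv₁ + Δv₂ = 2.216 km/s.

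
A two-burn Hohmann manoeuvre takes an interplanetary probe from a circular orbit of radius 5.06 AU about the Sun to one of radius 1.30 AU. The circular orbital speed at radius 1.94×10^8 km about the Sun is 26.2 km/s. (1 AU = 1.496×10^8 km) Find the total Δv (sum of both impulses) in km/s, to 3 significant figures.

From the circular-orbit relation v² = μ/r at r = 1.94×10^8 km: μ = v²r = (26.2)² × 1.94×10^8 = 1.33169×10^11 km³/s².
In km: r₁ = 5.06 × 1.496×10^8 = 7.56976×10^8 km; r₂ = 1.30 × 1.496×10^8 = 1.9448×10^8 km.
Semi-major axis of the transfer orbit: a_t = (7.56976×10^8 + 1.9448×10^8)/2 = 4.75728×10^8 km.
Circular speed at r₁: v₁ = √(μ/r₁) = √(1.33169×10^11/7.56976×10^8) = 13.2636 km/s.
Transfer-orbit speed at r₁ (vis-viva equation): v_a = √[μ(2/r₁ − 1/a_t)] = 8.48046 km/s.
First burn Δv₁ = |v_a − v₁| = 4.783 km/s.
At r₂, v₂ = √(μ/r₂) = 26.168 km/s.
Transfer-orbit speed at r₂: v_p = √[μ(2/r₂ − 1/a_t)] = 33.009 km/s.
Second burn Δv₂ = |v₂ − v_p| = 6.841 km/s.
Δv = Δv₁ + Δv₂ = 4.783 + 6.841 = 11.62 km/s.

Δv = 11.6 km/s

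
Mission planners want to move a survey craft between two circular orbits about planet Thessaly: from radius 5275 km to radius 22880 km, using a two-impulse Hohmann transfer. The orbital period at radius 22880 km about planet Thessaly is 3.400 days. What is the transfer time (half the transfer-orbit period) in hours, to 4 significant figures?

t = 19.69 hours

From Kepler's third law T² = 4π²r³/μ at r = 22880 km, T = 3.400 days = 3.400 × 86400 s = 2.9376×10^5 s: μ = 4π²r³/T² = 5479.52 km³/s².
Semi-major axis of the transfer orbit: a_t = (5275 + 22880)/2 = 14077.5 km.
Transfer time t = π√(a_t³/μ) = π√((14077.5)³ / 5479.52) = 70890 s.
Converting: 70890 s ÷ 3600 s/hour = 19.69 hours.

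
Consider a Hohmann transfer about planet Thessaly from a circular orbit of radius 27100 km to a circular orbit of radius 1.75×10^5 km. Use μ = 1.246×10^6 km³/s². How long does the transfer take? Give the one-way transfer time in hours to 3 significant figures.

The Hohmann ellipse has a_t = (r₁ + r₂)/2 = 1.0105×10^5 km.
Half the transfer-orbit period gives t = π√(a_t³/μ) = 90410 s.
Converting: 90410 s ÷ 3600 s/hour = 25.1 hours.

t = 25.1 hours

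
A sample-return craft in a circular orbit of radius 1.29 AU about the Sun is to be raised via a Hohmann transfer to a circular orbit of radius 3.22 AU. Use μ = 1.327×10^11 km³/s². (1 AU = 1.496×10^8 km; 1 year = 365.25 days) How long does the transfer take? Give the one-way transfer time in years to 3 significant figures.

In km: r₁ = 1.29 × 1.496×10^8 = 1.92984×10^8 km; r₂ = 3.22 × 1.496×10^8 = 4.81712×10^8 km.
The Hohmann ellipse has a_t = (r₁ + r₂)/2 = 3.37348×10^8 km.
By Kepler's third law the transfer-orbit period is T = 2π√(a_t³/μ), so t = T/2 = 5.344×10^7 s.
Converting: 5.344×10^7 s ÷ 3.15576×10^7 s/year (365.25 × 86400) = 1.69 years.

t = 1.69 years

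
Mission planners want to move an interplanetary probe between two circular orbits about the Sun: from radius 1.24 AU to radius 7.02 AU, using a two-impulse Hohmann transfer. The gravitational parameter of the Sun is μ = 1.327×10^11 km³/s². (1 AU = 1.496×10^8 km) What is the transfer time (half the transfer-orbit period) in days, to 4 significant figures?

t = 1533 days

In km: r₁ = 1.24 × 1.496×10^8 = 1.85504×10^8 km; r₂ = 7.02 × 1.496×10^8 = 1.050192×10^9 km.
Transfer-ellipse semi-major axis a_t = (r₁ + r₂)/2 = (1.85504×10^8 + 1.050192×10^9)/2 = 6.17848×10^8 km.
Half the transfer-orbit period gives t = π√(a_t³/μ) = 1.3245×10^8 s.
Converting: 1.3245×10^8 s ÷ 86400 s/day = 1533 days.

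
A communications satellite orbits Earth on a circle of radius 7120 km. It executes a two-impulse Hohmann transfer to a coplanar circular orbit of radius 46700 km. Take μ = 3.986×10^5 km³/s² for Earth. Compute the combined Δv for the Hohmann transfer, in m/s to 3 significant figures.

Transfer-ellipse semi-major axis a_t = (r₁ + r₂)/2 = (7120 + 46700)/2 = 26910 km.
Circular speed at r₁: v₁ = √(μ/r₁) = √(3.986×10^5/7120) = 7.48219 km/s.
On the transfer ellipse at r₁, vis-viva equation gives v_p = √[μ(2/r₁ − 1/a_t)] = 9.85667 km/s.
First burn Δv₁ = |v_p − v₁| = 2.374 km/s.
Circular speed at r₂: v₂ = √(μ/r₂) = 2.922 km/s.
Transfer-orbit speed at r₂: v_a = √[μ(2/r₂ − 1/a_t)] = 1.503 km/s.
Second burn Δv₂ = |v₂ − v_a| = 1.419 km/s.
Total Δv = Δv₁ + Δv₂ = 3.793 km/s.

Δv = 3790 m/s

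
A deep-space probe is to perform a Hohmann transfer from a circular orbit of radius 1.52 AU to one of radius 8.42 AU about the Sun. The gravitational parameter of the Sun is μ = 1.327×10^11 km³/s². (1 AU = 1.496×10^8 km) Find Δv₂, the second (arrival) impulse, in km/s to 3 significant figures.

In km: r₁ = 1.52 × 1.496×10^8 = 2.27392×10^8 km; r₂ = 8.42 × 1.496×10^8 = 1.259632×10^9 km.
The Hohmann ellipse has a_t = (r₁ + r₂)/2 = 7.43512×10^8 km.
Circular speed at r = 1.259632×10^9 km: v_c = √(μ/r) = 10.264 km/s.
Transfer-orbit speed at the same r (vis-viva, a = a_t): v_t = √[μ(2/r − 1/a_t)] = 5.6762 km/s.
Δv₂ = |v_t − v_c| = |5.6762 − 10.264| = 4.588 km/s.

Δv₂ = 4.59 km/s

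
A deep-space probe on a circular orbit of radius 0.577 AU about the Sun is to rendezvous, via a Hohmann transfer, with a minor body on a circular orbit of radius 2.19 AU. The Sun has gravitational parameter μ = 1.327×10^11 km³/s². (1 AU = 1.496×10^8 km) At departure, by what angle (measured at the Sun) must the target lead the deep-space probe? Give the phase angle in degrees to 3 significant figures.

φ = 89.6°

In km: r₁ = 0.577 × 1.496×10^8 = 8.63192×10^7 km; r₂ = 2.19 × 1.496×10^8 = 3.27624×10^8 km.
The Hohmann ellipse has a_t = (r₁ + r₂)/2 = 2.069716×10^8 km.
The half-period of the transfer ellipse is t = π√(a_t³/μ) = 2.5679×10^7 s.
The target's mean motion on its circular orbit is ω₂ = √(μ/r₂³) = 6.1429×10^-8 rad/s.
Angle swept by the target during transfer: ω₂·t = 1.5774 rad = 90.38°.
The deep-space probe traverses 180° on the transfer ellipse, so the target must lead by 180° − 90.38° = 89.6°.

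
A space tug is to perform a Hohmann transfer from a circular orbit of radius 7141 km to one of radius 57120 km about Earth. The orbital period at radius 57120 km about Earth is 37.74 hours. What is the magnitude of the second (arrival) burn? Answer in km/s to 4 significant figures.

Δv₂ = 1.396 km/s

From Kepler's third law T² = 4π²r³/μ at r = 57120 km, T = 37.74 hours = 37.74 × 3600 s = 1.35864×10^5 s: μ = 4π²r³/T² = 3.98580×10^5 km³/s².
Semi-major axis of the transfer orbit: a_t = (7141 + 57120)/2 = 32130.5 km.
Circular speed at r = 57120 km: v_c = √(μ/r) = 2.6416 km/s.
Vis-viva on the transfer ellipse at r = 57120 km gives v_t = √[μ(2/r − 1/a_t)] = 1.2453 km/s.
Δv₂ = |v_t − v_c| = |1.2453 − 2.6416| = 1.396 km/s.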